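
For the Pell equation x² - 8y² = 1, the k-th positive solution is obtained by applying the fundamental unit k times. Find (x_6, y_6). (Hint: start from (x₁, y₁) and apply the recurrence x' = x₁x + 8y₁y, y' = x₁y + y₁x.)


Step 1: Find the fundamental solution (x₁, y₁) of x² - 8y² = 1.
  Expand √8 as a continued fraction. a₀ = ⌊√8⌋ = 2; iterate m_{k+1} = d_k·a_k − m_k, d_{k+1} = (8 − m_{k+1}²)/d_k, a_{k+1} = ⌊(a₀ + m_{k+1})/d_{k+1}⌋ (starting m₀ = 0, d₀ = 1), with convergents p_k = a_k·p_{k-1} + p_{k-2}, q_k = a_k·q_{k-1} + q_{k-2} (p₋₁ = 1, q₋₁ = 0):
  k = 0: a₀ = 2; p₀/q₀ = 2/1; p₀² − 8·q₀² = 4 − 8 = -4.
  k = 1: m = 2, d = 4, a = ⌊(2 + 2)/4⌋ = 1; p/q = (1·2 + 1)/(1·1 + 0) = 3/1; p² − 8·q² = 9 − 8 = 1.
  The first convergent with p² − 8·q² = 1 gives the fundamental solution (x₁, y₁) = (3, 1).
Step 2: Apply the recurrence (x_{n+1}, y_{n+1}) = (x₁x_n + 8y₁y_n, x₁y_n + y₁x_n) repeatedly.
  From (x_1, y_1) = (3, 1): x_2 = 3·3 + 8·1·1 = 17; y_2 = 3·1 + 1·3 = 6.
  From (x_2, y_2) = (17, 6): x_3 = 3·17 + 8·1·6 = 99; y_3 = 3·6 + 1·17 = 35.
  From (x_3, y_3) = (99, 35): x_4 = 3·99 + 8·1·35 = 577; y_4 = 3·35 + 1·99 = 204.
  From (x_4, y_4) = (577, 204): x_5 = 3·577 + 8·1·204 = 3363; y_5 = 3·204 + 1·577 = 1189.
  From (x_5, y_5) = (3363, 1189): x_6 = 3·3363 + 8·1·1189 = 19601; y_6 = 3·1189 + 1·3363 = 6930.
Step 3: Verify x_6² - 8·y_6² = 384199201 - 384199200 = 1 (should be 1). ✓

(x_1, y_1) = (3, 1); (x_6, y_6) = (19601, 6930).


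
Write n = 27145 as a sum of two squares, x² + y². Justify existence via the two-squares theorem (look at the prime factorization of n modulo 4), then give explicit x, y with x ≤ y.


Step 1: Factor n = 27145 = 5 · 61 · 89.
Step 2: Check the mod-4 condition on each prime factor: 5 ≡ 1 (mod 4), exponent 1; 61 ≡ 1 (mod 4), exponent 1; 89 ≡ 1 (mod 4), exponent 1.
All primes ≡ 3 (mod 4) appear to even exponent (or don't appear), so by the two-squares theorem n IS expressible as a sum of two squares.
Step 3: Build a representation. Here n = 5 · 61 · 89 is a product of primes ≡ 1 (mod 4). Each prime p ≡ 1 (mod 4) is itself a sum of two squares; find a² by testing p − a² for a perfect square:
  5: 5 − 1² = 4 = 2² ⇒ 5 = 1² + 2².
  61: 61 − 1² = 60, 61 − 2² = 57, 61 − 3² = 52, 61 − 4² = 45, 61 − 5² = 36 = 6² ⇒ 61 = 5² + 6².
  89: 89 − 1² = 88, 89 − 2² = 85, 89 − 3² = 80, 89 − 4² = 73, 89 − 5² = 64 = 8² ⇒ 89 = 5² + 8².
  Combine using the Brahmagupta–Fibonacci identity (a² + b²)(c² + d²) = (ac − bd)² + (ad + bc)² = (ac + bd)² + (ad − bc)²:
  5 · 61 = 305: from (1² + 2²)(5² + 6²), take (1·5 − 2·6, 1·6 + 2·5) = (5 − 12, 6 + 10) = (-7, 16); dropping signs (only squares matter) gives (7, 16); check 7² + 16² = 49 + 256 = 305 ✓.
  305 · 89 = 27145: from (7² + 16²)(5² + 8²), take (7·5 − 16·8, 7·8 + 16·5) = (35 − 128, 56 + 80) = (-93, 136); dropping signs (only squares matter) gives (93, 136); check 93² + 136² = 8649 + 18496 = 27145 ✓.
Step 4: Order so x ≤ y and verify: 93² + 136² = 8649 + 18496 = 27145 = n. ✓

n = 27145 = 93² + 136² (one valid representation with x ≤ y).


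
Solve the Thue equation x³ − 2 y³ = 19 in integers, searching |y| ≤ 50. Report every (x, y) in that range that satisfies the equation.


The equation is x³ - 2y³ = 19. For fixed y, x³ = 2·y³ + 19, so a solution requires the RHS to be a perfect cube.
Strategy: iterate y from -50 to 50, compute RHS = 2·y³ + 19, and check whether it is a (positive or negative) perfect cube.
Check small values of y:
  y = 0: RHS = 19 is not a perfect cube.
  y = 1: RHS = 21 is not a perfect cube.
  y = -1: RHS = 17 is not a perfect cube.
  y = 2: RHS = 35 is not a perfect cube.
  y = -2: RHS = 3 is not a perfect cube.
  y = 3: RHS = 73 is not a perfect cube.
  y = -3: RHS = -35 is not a perfect cube.
Continuing the search up to |y| = 50 finds no solutions either.
No (x, y) in the scanned range satisfies the equation.

No integer solutions with |y| ≤ 50.


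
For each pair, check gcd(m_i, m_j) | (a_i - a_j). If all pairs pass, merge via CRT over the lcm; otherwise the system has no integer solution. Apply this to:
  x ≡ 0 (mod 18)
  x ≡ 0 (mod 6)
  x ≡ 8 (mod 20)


Moduli 18, 6, 20 are not pairwise coprime, so CRT works modulo lcm(m_i) when all pairwise compatibility conditions hold.
Pairwise compatibility: gcd(m_i, m_j) must divide a_i - a_j for every pair.
Merge one congruence at a time:
  Start: x ≡ 0 (mod 18).
  Combine with x ≡ 0 (mod 6): gcd(18, 6) = 6; 0 - 0 = 0, which IS divisible by 6, so compatible.
    Write x = 0 + 18·t and substitute into x ≡ 0 (mod 6): 18·t ≡ 0 − 0 = 0 (mod 6).
    Divide the congruence (and modulus) by g = 6: 3·t ≡ 0 (mod 1).
    Modulo 1 every t works; take t = 0.
    Then x = 0 + 18·0 = 0, valid modulo lcm(18, 6) = 18: x ≡ 0 (mod 18).
  Combine with x ≡ 8 (mod 20): gcd(18, 20) = 2; 8 - 0 = 8, which IS divisible by 2, so compatible.
    Write x = 0 + 18·t and substitute into x ≡ 8 (mod 20): 18·t ≡ 8 − 0 = 8 (mod 20).
    Divide the congruence (and modulus) by g = 2: 9·t ≡ 4 (mod 10).
    The inverse of 9 mod 10 is 9 (since 9·9 = 81 = 8·10 + 1), so t ≡ 9·4 = 36 ≡ 6 (mod 10).
    Then x = 0 + 18·6 = 108, valid modulo lcm(18, 20) = 180: x ≡ 108 (mod 180).
Verify: 108 mod 18 = 0, 108 mod 6 = 0, 108 mod 20 = 8.

x ≡ 108 (mod 180).


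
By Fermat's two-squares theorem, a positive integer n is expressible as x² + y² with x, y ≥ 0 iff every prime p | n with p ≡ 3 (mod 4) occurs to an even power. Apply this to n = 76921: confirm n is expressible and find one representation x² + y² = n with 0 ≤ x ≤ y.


Step 1: Factor n = 76921 = 13 · 61 · 97.
Step 2: Check the mod-4 condition on each prime factor: 13 ≡ 1 (mod 4), exponent 1; 61 ≡ 1 (mod 4), exponent 1; 97 ≡ 1 (mod 4), exponent 1.
All primes ≡ 3 (mod 4) appear to even exponent (or don't appear), so by the two-squares theorem n IS expressible as a sum of two squares.
Step 3: Build a representation. Here n = 13 · 61 · 97 is a product of primes ≡ 1 (mod 4). Each prime p ≡ 1 (mod 4) is itself a sum of two squares; find a² by testing p − a² for a perfect square:
  13: 13 − 1² = 12, 13 − 2² = 9 = 3² ⇒ 13 = 2² + 3².
  61: 61 − 1² = 60, 61 − 2² = 57, 61 − 3² = 52, 61 − 4² = 45, 61 − 5² = 36 = 6² ⇒ 61 = 5² + 6².
  97: 97 − 1² = 96, 97 − 2² = 93, 97 − 3² = 88, 97 − 4² = 81 = 9² ⇒ 97 = 4² + 9².
  Combine using the Brahmagupta–Fibonacci identity (a² + b²)(c² + d²) = (ac − bd)² + (ad + bc)² = (ac + bd)² + (ad − bc)²:
  13 · 61 = 793: from (2² + 3²)(5² + 6²), take (2·5 − 3·6, 2·6 + 3·5) = (10 − 18, 12 + 15) = (-8, 27); dropping signs (only squares matter) gives (8, 27); check 8² + 27² = 64 + 729 = 793 ✓.
  793 · 97 = 76921: from (8² + 27²)(4² + 9²), take (8·4 − 27·9, 8·9 + 27·4) = (32 − 243, 72 + 108) = (-211, 180); dropping signs (only squares matter) gives (211, 180); check 211² + 180² = 44521 + 32400 = 76921 ✓.
Step 4: Order so x ≤ y and verify: 180² + 211² = 32400 + 44521 = 76921 = n. ✓

n = 76921 = 180² + 211² (one valid representation with x ≤ y).


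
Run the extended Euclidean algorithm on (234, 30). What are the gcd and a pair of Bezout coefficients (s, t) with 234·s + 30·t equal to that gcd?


Euclidean algorithm on (234, 30) — divide until remainder is 0:
  234 = 7 · 30 + 24
  30 = 1 · 24 + 6
  24 = 4 · 6 + 0
gcd(234, 30) = 6.
Track Bezout coefficients alongside the remainders: start with r₀ = 234 = a·1 + b·0 (s = 1, t = 0) and r₁ = 30 = a·0 + b·1 (s = 0, t = 1); each new remainder r_{k+1} = r_{k-1} − q_k·r_k inherits s_{k+1} = s_{k-1} − q_k·s_k, t_{k+1} = t_{k-1} − q_k·t_k, so r_k = a·s_k + b·t_k at every step:
  q = 7: r = 24, s = 1 − 7·0 = 1, t = 0 − 7·1 = -7  (check: 234·1 + 30·(-7) = 24)
  q = 1: r = 6, s = 0 − 1·1 = -1, t = 1 − 1·(-7) = 8  (check: 234·(-1) + 30·8 = 6)
The row with r = 6 (the gcd) gives the Bezout coefficients s = -1, t = 8.
Result: 234 · (-1) + 30 · (8) = 6.

gcd(234, 30) = 6; s = -1, t = 8 (check: 234·(-1) + 30·8 = 6).


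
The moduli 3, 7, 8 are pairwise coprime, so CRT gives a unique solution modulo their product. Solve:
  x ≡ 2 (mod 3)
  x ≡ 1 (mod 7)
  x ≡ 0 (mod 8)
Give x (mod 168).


Moduli 3, 7, 8 are pairwise coprime; by CRT there is a unique solution modulo M = 3 · 7 · 8 = 168.
Solve pairwise, accumulating the modulus:
  Start with x ≡ 2 (mod 3).
  Combine with x ≡ 1 (mod 7): since gcd(3, 7) = 1, we get a unique residue mod 21.
    Write x = 2 + 3·t and substitute into x ≡ 1 (mod 7): 3·t ≡ 1 − 2 = -1 (mod 7).
    Reduce coefficients mod 7: 3·t ≡ 6 (mod 7).
    The inverse of 3 mod 7 is 5 (since 3·5 = 15 = 2·7 + 1), so t ≡ 5·6 = 30 ≡ 2 (mod 7).
    Then x = 2 + 3·2 = 8, valid modulo lcm(3, 7) = 21: x ≡ 8 (mod 21).
  Combine with x ≡ 0 (mod 8): since gcd(21, 8) = 1, we get a unique residue mod 168.
    Write x = 8 + 21·t and substitute into x ≡ 0 (mod 8): 21·t ≡ 0 − 8 = -8 (mod 8).
    Reduce coefficients mod 8: 5·t ≡ 0 (mod 8).
    The inverse of 5 mod 8 is 5 (since 5·5 = 25 = 3·8 + 1), so t ≡ 5·0 = 0 ≡ 0 (mod 8).
    Then x = 8 + 21·0 = 8, valid modulo lcm(21, 8) = 168: x ≡ 8 (mod 168).
Verify: 8 mod 3 = 2 ✓, 8 mod 7 = 1 ✓, 8 mod 8 = 0 ✓.

x ≡ 8 (mod 168).


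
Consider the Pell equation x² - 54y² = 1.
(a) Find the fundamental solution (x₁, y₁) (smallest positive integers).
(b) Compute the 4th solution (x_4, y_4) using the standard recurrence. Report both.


Step 1: Find the fundamental solution (x₁, y₁) of x² - 54y² = 1.
  Expand √54 as a continued fraction. a₀ = ⌊√54⌋ = 7; iterate m_{k+1} = d_k·a_k − m_k, d_{k+1} = (54 − m_{k+1}²)/d_k, a_{k+1} = ⌊(a₀ + m_{k+1})/d_{k+1}⌋ (starting m₀ = 0, d₀ = 1), with convergents p_k = a_k·p_{k-1} + p_{k-2}, q_k = a_k·q_{k-1} + q_{k-2} (p₋₁ = 1, q₋₁ = 0):
  k = 0: a₀ = 7; p₀/q₀ = 7/1; p₀² − 54·q₀² = 49 − 54 = -5.
  k = 1: m = 7, d = 5, a = ⌊(7 + 7)/5⌋ = 2; p/q = (2·7 + 1)/(2·1 + 0) = 15/2; p² − 54·q² = 225 − 216 = 9.
  k = 2: m = 3, d = 9, a = ⌊(7 + 3)/9⌋ = 1; p/q = (1·15 + 7)/(1·2 + 1) = 22/3; p² − 54·q² = 484 − 486 = -2.
  k = 3: m = 6, d = 2, a = ⌊(7 + 6)/2⌋ = 6; p/q = (6·22 + 15)/(6·3 + 2) = 147/20; p² − 54·q² = 21609 − 21600 = 9.
  k = 4: m = 6, d = 9, a = ⌊(7 + 6)/9⌋ = 1; p/q = (1·147 + 22)/(1·20 + 3) = 169/23; p² − 54·q² = 28561 − 28566 = -5.
  k = 5: m = 3, d = 5, a = ⌊(7 + 3)/5⌋ = 2; p/q = (2·169 + 147)/(2·23 + 20) = 485/66; p² − 54·q² = 235225 − 235224 = 1.
  The first convergent with p² − 54·q² = 1 gives the fundamental solution (x₁, y₁) = (485, 66).
Step 2: Apply the recurrence (x_{n+1}, y_{n+1}) = (x₁x_n + 54y₁y_n, x₁y_n + y₁x_n) repeatedly.
  From (x_1, y_1) = (485, 66): x_2 = 485·485 + 54·66·66 = 470449; y_2 = 485·66 + 66·485 = 64020.
  From (x_2, y_2) = (470449, 64020): x_3 = 485·470449 + 54·66·64020 = 456335045; y_3 = 485·64020 + 66·470449 = 62099334.
  From (x_3, y_3) = (456335045, 62099334): x_4 = 485·456335045 + 54·66·62099334 = 442644523201; y_4 = 485·62099334 + 66·456335045 = 60236289960.
Step 3: Verify x_4² - 54·y_4² = 195934173919840627286401 - 195934173919840627286400 = 1 (should be 1). ✓

(x_1, y_1) = (485, 66); (x_4, y_4) = (442644523201, 60236289960).


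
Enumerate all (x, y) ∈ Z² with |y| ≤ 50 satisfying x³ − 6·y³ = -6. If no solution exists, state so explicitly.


The equation is x³ - 6y³ = -6. For fixed y, x³ = 6·y³ − 6, so a solution requires the RHS to be a perfect cube.
Strategy: iterate y from -50 to 50, compute RHS = 6·y³ − 6, and check whether it is a (positive or negative) perfect cube.
Check small values of y:
  y = 0: RHS = -6 is not a perfect cube.
  y = 1: RHS = 0 = (0)³ ⇒ x = 0 works.
  y = -1: RHS = -12 is not a perfect cube.
  y = 2: RHS = 42 is not a perfect cube.
  y = -2: RHS = -54 is not a perfect cube.
  y = 3: RHS = 156 is not a perfect cube.
  y = -3: RHS = -168 is not a perfect cube.
Continuing the search up to |y| = 50 finds no further solutions beyond those listed.
Collected solutions: (0, 1).

Solutions (with |y| ≤ 50): (0, 1).


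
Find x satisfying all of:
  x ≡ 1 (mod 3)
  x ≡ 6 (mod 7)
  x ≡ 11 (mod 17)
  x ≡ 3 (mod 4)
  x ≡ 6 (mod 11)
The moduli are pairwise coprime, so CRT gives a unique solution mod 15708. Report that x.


Product of moduli M = 3 · 7 · 17 · 4 · 11 = 15708.
Merge one congruence at a time:
  Start: x ≡ 1 (mod 3).
  Combine with x ≡ 6 (mod 7); new modulus lcm = 21.
    Write x = 1 + 3·t and substitute into x ≡ 6 (mod 7): 3·t ≡ 6 − 1 = 5 (mod 7).
    The inverse of 3 mod 7 is 5 (since 3·5 = 15 = 2·7 + 1), so t ≡ 5·5 = 25 ≡ 4 (mod 7).
    Then x = 1 + 3·4 = 13, valid modulo lcm(3, 7) = 21: x ≡ 13 (mod 21).
  Combine with x ≡ 11 (mod 17); new modulus lcm = 357.
    Write x = 13 + 21·t and substitute into x ≡ 11 (mod 17): 21·t ≡ 11 − 13 = -2 (mod 17).
    Reduce coefficients mod 17: 4·t ≡ 15 (mod 17).
    The inverse of 4 mod 17 is 13 (since 4·13 = 52 = 3·17 + 1), so t ≡ 13·15 = 195 ≡ 8 (mod 17).
    Then x = 13 + 21·8 = 181, valid modulo lcm(21, 17) = 357: x ≡ 181 (mod 357).
  Combine with x ≡ 3 (mod 4); new modulus lcm = 1428.
    Write x = 181 + 357·t and substitute into x ≡ 3 (mod 4): 357·t ≡ 3 − 181 = -178 (mod 4).
    Reduce coefficients mod 4: 1·t ≡ 2 (mod 4).
    So t ≡ 2 (mod 4).
    Then x = 181 + 357·2 = 895, valid modulo lcm(357, 4) = 1428: x ≡ 895 (mod 1428).
  Combine with x ≡ 6 (mod 11); new modulus lcm = 15708.
    Write x = 895 + 1428·t and substitute into x ≡ 6 (mod 11): 1428·t ≡ 6 − 895 = -889 (mod 11).
    Reduce coefficients mod 11: 9·t ≡ 2 (mod 11).
    The inverse of 9 mod 11 is 5 (since 9·5 = 45 = 4·11 + 1), so t ≡ 5·2 = 10 ≡ 10 (mod 11).
    Then x = 895 + 1428·10 = 15175, valid modulo lcm(1428, 11) = 15708: x ≡ 15175 (mod 15708).
Verify against each original: 15175 mod 3 = 1, 15175 mod 7 = 6, 15175 mod 17 = 11, 15175 mod 4 = 3, 15175 mod 11 = 6.

x ≡ 15175 (mod 15708).


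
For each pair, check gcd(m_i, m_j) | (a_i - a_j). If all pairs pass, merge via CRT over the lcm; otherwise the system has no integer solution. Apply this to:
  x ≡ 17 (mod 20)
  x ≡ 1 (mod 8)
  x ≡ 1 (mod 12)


Moduli 20, 8, 12 are not pairwise coprime, so CRT works modulo lcm(m_i) when all pairwise compatibility conditions hold.
Pairwise compatibility: gcd(m_i, m_j) must divide a_i - a_j for every pair.
Merge one congruence at a time:
  Start: x ≡ 17 (mod 20).
  Combine with x ≡ 1 (mod 8): gcd(20, 8) = 4; 1 - 17 = -16, which IS divisible by 4, so compatible.
    Write x = 17 + 20·t and substitute into x ≡ 1 (mod 8): 20·t ≡ 1 − 17 = -16 (mod 8).
    Divide the congruence (and modulus) by g = 4: 5·t ≡ -4 (mod 2).
    Reduce coefficients mod 2: 1·t ≡ 0 (mod 2).
    So t ≡ 0 (mod 2).
    Then x = 17 + 20·0 = 17, valid modulo lcm(20, 8) = 40: x ≡ 17 (mod 40).
  Combine with x ≡ 1 (mod 12): gcd(40, 12) = 4; 1 - 17 = -16, which IS divisible by 4, so compatible.
    Write x = 17 + 40·t and substitute into x ≡ 1 (mod 12): 40·t ≡ 1 − 17 = -16 (mod 12).
    Divide the congruence (and modulus) by g = 4: 10·t ≡ -4 (mod 3).
    Reduce coefficients mod 3: 1·t ≡ 2 (mod 3).
    So t ≡ 2 (mod 3).
    Then x = 17 + 40·2 = 97, valid modulo lcm(40, 12) = 120: x ≡ 97 (mod 120).
Verify: 97 mod 20 = 17, 97 mod 8 = 1, 97 mod 12 = 1.

x ≡ 97 (mod 120).


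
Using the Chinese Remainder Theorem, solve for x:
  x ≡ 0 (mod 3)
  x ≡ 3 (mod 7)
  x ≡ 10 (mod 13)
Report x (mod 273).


Moduli 3, 7, 13 are pairwise coprime; by CRT there is a unique solution modulo M = 3 · 7 · 13 = 273.
Solve pairwise, accumulating the modulus:
  Start with x ≡ 0 (mod 3).
  Combine with x ≡ 3 (mod 7): since gcd(3, 7) = 1, we get a unique residue mod 21.
    Write x = 0 + 3·t and substitute into x ≡ 3 (mod 7): 3·t ≡ 3 − 0 = 3 (mod 7).
    The inverse of 3 mod 7 is 5 (since 3·5 = 15 = 2·7 + 1), so t ≡ 5·3 = 15 ≡ 1 (mod 7).
    Then x = 0 + 3·1 = 3, valid modulo lcm(3, 7) = 21: x ≡ 3 (mod 21).
  Combine with x ≡ 10 (mod 13): since gcd(21, 13) = 1, we get a unique residue mod 273.
    Write x = 3 + 21·t and substitute into x ≡ 10 (mod 13): 21·t ≡ 10 − 3 = 7 (mod 13).
    Reduce coefficients mod 13: 8·t ≡ 7 (mod 13).
    The inverse of 8 mod 13 is 5 (since 8·5 = 40 = 3·13 + 1), so t ≡ 5·7 = 35 ≡ 9 (mod 13).
    Then x = 3 + 21·9 = 192, valid modulo lcm(21, 13) = 273: x ≡ 192 (mod 273).
Verify: 192 mod 3 = 0 ✓, 192 mod 7 = 3 ✓, 192 mod 13 = 10 ✓.

x ≡ 192 (mod 273).


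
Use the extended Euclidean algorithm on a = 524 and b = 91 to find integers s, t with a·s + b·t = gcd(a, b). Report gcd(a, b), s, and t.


Euclidean algorithm on (524, 91) — divide until remainder is 0:
  524 = 5 · 91 + 69
  91 = 1 · 69 + 22
  69 = 3 · 22 + 3
  22 = 7 · 3 + 1
  3 = 3 · 1 + 0
gcd(524, 91) = 1.
Track Bezout coefficients alongside the remainders: start with r₀ = 524 = a·1 + b·0 (s = 1, t = 0) and r₁ = 91 = a·0 + b·1 (s = 0, t = 1); each new remainder r_{k+1} = r_{k-1} − q_k·r_k inherits s_{k+1} = s_{k-1} − q_k·s_k, t_{k+1} = t_{k-1} − q_k·t_k, so r_k = a·s_k + b·t_k at every step:
  q = 5: r = 69, s = 1 − 5·0 = 1, t = 0 − 5·1 = -5  (check: 524·1 + 91·(-5) = 69)
  q = 1: r = 22, s = 0 − 1·1 = -1, t = 1 − 1·(-5) = 6  (check: 524·(-1) + 91·6 = 22)
  q = 3: r = 3, s = 1 − 3·(-1) = 4, t = -5 − 3·6 = -23  (check: 524·4 + 91·(-23) = 3)
  q = 7: r = 1, s = -1 − 7·4 = -29, t = 6 − 7·(-23) = 167  (check: 524·(-29) + 91·167 = 1)
The row with r = 1 (the gcd) gives the Bezout coefficients s = -29, t = 167.
Result: 524 · (-29) + 91 · (167) = 1.

gcd(524, 91) = 1; s = -29, t = 167 (check: 524·(-29) + 91·167 = 1).


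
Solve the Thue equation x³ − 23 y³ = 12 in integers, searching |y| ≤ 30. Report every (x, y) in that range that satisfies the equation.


The equation is x³ - 23y³ = 12. For fixed y, x³ = 23·y³ + 12, so a solution requires the RHS to be a perfect cube.
Strategy: iterate y from -30 to 30, compute RHS = 23·y³ + 12, and check whether it is a (positive or negative) perfect cube.
Check small values of y:
  y = 0: RHS = 12 is not a perfect cube.
  y = 1: RHS = 35 is not a perfect cube.
  y = -1: RHS = -11 is not a perfect cube.
  y = 2: RHS = 196 is not a perfect cube.
  y = -2: RHS = -172 is not a perfect cube.
  y = 3: RHS = 633 is not a perfect cube.
  y = -3: RHS = -609 is not a perfect cube.
Continuing the search up to |y| = 30 finds no solutions either.
No (x, y) in the scanned range satisfies the equation.

No integer solutions with |y| ≤ 30.


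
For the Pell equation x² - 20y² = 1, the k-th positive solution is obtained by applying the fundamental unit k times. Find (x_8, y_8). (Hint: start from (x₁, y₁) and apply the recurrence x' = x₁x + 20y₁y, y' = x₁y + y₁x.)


Step 1: Find the fundamental solution (x₁, y₁) of x² - 20y² = 1.
  Expand √20 as a continued fraction. a₀ = ⌊√20⌋ = 4; iterate m_{k+1} = d_k·a_k − m_k, d_{k+1} = (20 − m_{k+1}²)/d_k, a_{k+1} = ⌊(a₀ + m_{k+1})/d_{k+1}⌋ (starting m₀ = 0, d₀ = 1), with convergents p_k = a_k·p_{k-1} + p_{k-2}, q_k = a_k·q_{k-1} + q_{k-2} (p₋₁ = 1, q₋₁ = 0):
  k = 0: a₀ = 4; p₀/q₀ = 4/1; p₀² − 20·q₀² = 16 − 20 = -4.
  k = 1: m = 4, d = 4, a = ⌊(4 + 4)/4⌋ = 2; p/q = (2·4 + 1)/(2·1 + 0) = 9/2; p² − 20·q² = 81 − 80 = 1.
  The first convergent with p² − 20·q² = 1 gives the fundamental solution (x₁, y₁) = (9, 2).
Step 2: Apply the recurrence (x_{n+1}, y_{n+1}) = (x₁x_n + 20y₁y_n, x₁y_n + y₁x_n) repeatedly.
  From (x_1, y_1) = (9, 2): x_2 = 9·9 + 20·2·2 = 161; y_2 = 9·2 + 2·9 = 36.
  From (x_2, y_2) = (161, 36): x_3 = 9·161 + 20·2·36 = 2889; y_3 = 9·36 + 2·161 = 646.
  From (x_3, y_3) = (2889, 646): x_4 = 9·2889 + 20·2·646 = 51841; y_4 = 9·646 + 2·2889 = 11592.
  From (x_4, y_4) = (51841, 11592): x_5 = 9·51841 + 20·2·11592 = 930249; y_5 = 9·11592 + 2·51841 = 208010.
  From (x_5, y_5) = (930249, 208010): x_6 = 9·930249 + 20·2·208010 = 16692641; y_6 = 9·208010 + 2·930249 = 3732588.
  From (x_6, y_6) = (16692641, 3732588): x_7 = 9·16692641 + 20·2·3732588 = 299537289; y_7 = 9·3732588 + 2·16692641 = 66978574.
  From (x_7, y_7) = (299537289, 66978574): x_8 = 9·299537289 + 20·2·66978574 = 5374978561; y_8 = 9·66978574 + 2·299537289 = 1201881744.
Step 3: Verify x_8² - 20·y_8² = 28890394531209630721 - 28890394531209630720 = 1 (should be 1). ✓

(x_1, y_1) = (9, 2); (x_8, y_8) = (5374978561, 1201881744).


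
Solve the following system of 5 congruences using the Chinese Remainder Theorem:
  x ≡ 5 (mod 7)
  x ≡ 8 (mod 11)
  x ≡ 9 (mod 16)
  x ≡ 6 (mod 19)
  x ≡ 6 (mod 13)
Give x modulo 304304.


Product of moduli M = 7 · 11 · 16 · 19 · 13 = 304304.
Merge one congruence at a time:
  Start: x ≡ 5 (mod 7).
  Combine with x ≡ 8 (mod 11); new modulus lcm = 77.
    Write x = 5 + 7·t and substitute into x ≡ 8 (mod 11): 7·t ≡ 8 − 5 = 3 (mod 11).
    The inverse of 7 mod 11 is 8 (since 7·8 = 56 = 5·11 + 1), so t ≡ 8·3 = 24 ≡ 2 (mod 11).
    Then x = 5 + 7·2 = 19, valid modulo lcm(7, 11) = 77: x ≡ 19 (mod 77).
  Combine with x ≡ 9 (mod 16); new modulus lcm = 1232.
    Write x = 19 + 77·t and substitute into x ≡ 9 (mod 16): 77·t ≡ 9 − 19 = -10 (mod 16).
    Reduce coefficients mod 16: 13·t ≡ 6 (mod 16).
    The inverse of 13 mod 16 is 5 (since 13·5 = 65 = 4·16 + 1), so t ≡ 5·6 = 30 ≡ 14 (mod 16).
    Then x = 19 + 77·14 = 1097, valid modulo lcm(77, 16) = 1232: x ≡ 1097 (mod 1232).
  Combine with x ≡ 6 (mod 19); new modulus lcm = 23408.
    Write x = 1097 + 1232·t and substitute into x ≡ 6 (mod 19): 1232·t ≡ 6 − 1097 = -1091 (mod 19).
    Reduce coefficients mod 19: 16·t ≡ 11 (mod 19).
    The inverse of 16 mod 19 is 6 (since 16·6 = 96 = 5·19 + 1), so t ≡ 6·11 = 66 ≡ 9 (mod 19).
    Then x = 1097 + 1232·9 = 12185, valid modulo lcm(1232, 19) = 23408: x ≡ 12185 (mod 23408).
  Combine with x ≡ 6 (mod 13); new modulus lcm = 304304.
    Write x = 12185 + 23408·t and substitute into x ≡ 6 (mod 13): 23408·t ≡ 6 − 12185 = -12179 (mod 13).
    Reduce coefficients mod 13: 8·t ≡ 2 (mod 13).
    The inverse of 8 mod 13 is 5 (since 8·5 = 40 = 3·13 + 1), so t ≡ 5·2 = 10 ≡ 10 (mod 13).
    Then x = 12185 + 23408·10 = 246265, valid modulo lcm(23408, 13) = 304304: x ≡ 246265 (mod 304304).
Verify against each original: 246265 mod 7 = 5, 246265 mod 11 = 8, 246265 mod 16 = 9, 246265 mod 19 = 6, 246265 mod 13 = 6.

x ≡ 246265 (mod 304304).


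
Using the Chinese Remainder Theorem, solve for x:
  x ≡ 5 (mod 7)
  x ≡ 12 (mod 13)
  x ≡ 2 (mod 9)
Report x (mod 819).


Moduli 7, 13, 9 are pairwise coprime; by CRT there is a unique solution modulo M = 7 · 13 · 9 = 819.
Solve pairwise, accumulating the modulus:
  Start with x ≡ 5 (mod 7).
  Combine with x ≡ 12 (mod 13): since gcd(7, 13) = 1, we get a unique residue mod 91.
    Write x = 5 + 7·t and substitute into x ≡ 12 (mod 13): 7·t ≡ 12 − 5 = 7 (mod 13).
    The inverse of 7 mod 13 is 2 (since 7·2 = 14 = 1·13 + 1), so t ≡ 2·7 = 14 ≡ 1 (mod 13).
    Then x = 5 + 7·1 = 12, valid modulo lcm(7, 13) = 91: x ≡ 12 (mod 91).
  Combine with x ≡ 2 (mod 9): since gcd(91, 9) = 1, we get a unique residue mod 819.
    Write x = 12 + 91·t and substitute into x ≡ 2 (mod 9): 91·t ≡ 2 − 12 = -10 (mod 9).
    Reduce coefficients mod 9: 1·t ≡ 8 (mod 9).
    So t ≡ 8 (mod 9).
    Then x = 12 + 91·8 = 740, valid modulo lcm(91, 9) = 819: x ≡ 740 (mod 819).
Verify: 740 mod 7 = 5 ✓, 740 mod 13 = 12 ✓, 740 mod 9 = 2 ✓.

x ≡ 740 (mod 819).


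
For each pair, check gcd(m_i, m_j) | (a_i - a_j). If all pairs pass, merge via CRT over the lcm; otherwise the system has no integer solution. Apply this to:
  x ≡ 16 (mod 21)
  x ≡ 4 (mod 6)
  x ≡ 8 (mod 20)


Moduli 21, 6, 20 are not pairwise coprime, so CRT works modulo lcm(m_i) when all pairwise compatibility conditions hold.
Pairwise compatibility: gcd(m_i, m_j) must divide a_i - a_j for every pair.
Merge one congruence at a time:
  Start: x ≡ 16 (mod 21).
  Combine with x ≡ 4 (mod 6): gcd(21, 6) = 3; 4 - 16 = -12, which IS divisible by 3, so compatible.
    Write x = 16 + 21·t and substitute into x ≡ 4 (mod 6): 21·t ≡ 4 − 16 = -12 (mod 6).
    Divide the congruence (and modulus) by g = 3: 7·t ≡ -4 (mod 2).
    Reduce coefficients mod 2: 1·t ≡ 0 (mod 2).
    So t ≡ 0 (mod 2).
    Then x = 16 + 21·0 = 16, valid modulo lcm(21, 6) = 42: x ≡ 16 (mod 42).
  Combine with x ≡ 8 (mod 20): gcd(42, 20) = 2; 8 - 16 = -8, which IS divisible by 2, so compatible.
    Write x = 16 + 42·t and substitute into x ≡ 8 (mod 20): 42·t ≡ 8 − 16 = -8 (mod 20).
    Divide the congruence (and modulus) by g = 2: 21·t ≡ -4 (mod 10).
    Reduce coefficients mod 10: 1·t ≡ 6 (mod 10).
    So t ≡ 6 (mod 10).
    Then x = 16 + 42·6 = 268, valid modulo lcm(42, 20) = 420: x ≡ 268 (mod 420).
Verify: 268 mod 21 = 16, 268 mod 6 = 4, 268 mod 20 = 8.

x ≡ 268 (mod 420).


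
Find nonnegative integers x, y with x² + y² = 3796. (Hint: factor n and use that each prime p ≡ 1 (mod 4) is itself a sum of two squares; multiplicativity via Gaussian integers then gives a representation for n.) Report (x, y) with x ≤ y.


Step 1: Factor n = 3796 = 2^2 · 13 · 73.
Step 2: Check the mod-4 condition on each prime factor: 2 = 2 (special); 13 ≡ 1 (mod 4), exponent 1; 73 ≡ 1 (mod 4), exponent 1.
All primes ≡ 3 (mod 4) appear to even exponent (or don't appear), so by the two-squares theorem n IS expressible as a sum of two squares.
Step 3: Build a representation. Group n = k² · m with k = 2 and m = 13 · 73 = 949 (a product of primes ≡ 1 (mod 4)); a representation of m scales to one of n via (k·x)² + (k·y)² = k²(x² + y²). Each prime p ≡ 1 (mod 4) is itself a sum of two squares; find a² by testing p − a² for a perfect square:
  13: 13 − 1² = 12, 13 − 2² = 9 = 3² ⇒ 13 = 2² + 3².
  73: 73 − 1² = 72, 73 − 2² = 69, 73 − 3² = 64 = 8² ⇒ 73 = 3² + 8².
  Combine using the Brahmagupta–Fibonacci identity (a² + b²)(c² + d²) = (ac − bd)² + (ad + bc)² = (ac + bd)² + (ad − bc)²:
  13 · 73 = 949: from (2² + 3²)(3² + 8²), take (2·3 − 3·8, 2·8 + 3·3) = (6 − 24, 16 + 9) = (-18, 25); dropping signs (only squares matter) gives (18, 25); check 18² + 25² = 324 + 625 = 949 ✓.
  Scale by k = 2: (2·18, 2·25) = (36, 50).
Step 4: Order so x ≤ y and verify: 36² + 50² = 1296 + 2500 = 3796 = n. ✓

n = 3796 = 36² + 50² (one valid representation with x ≤ y).


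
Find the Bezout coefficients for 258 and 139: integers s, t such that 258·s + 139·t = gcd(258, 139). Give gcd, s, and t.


Euclidean algorithm on (258, 139) — divide until remainder is 0:
  258 = 1 · 139 + 119
  139 = 1 · 119 + 20
  119 = 5 · 20 + 19
  20 = 1 · 19 + 1
  19 = 19 · 1 + 0
gcd(258, 139) = 1.
Track Bezout coefficients alongside the remainders: start with r₀ = 258 = a·1 + b·0 (s = 1, t = 0) and r₁ = 139 = a·0 + b·1 (s = 0, t = 1); each new remainder r_{k+1} = r_{k-1} − q_k·r_k inherits s_{k+1} = s_{k-1} − q_k·s_k, t_{k+1} = t_{k-1} − q_k·t_k, so r_k = a·s_k + b·t_k at every step:
  q = 1: r = 119, s = 1 − 1·0 = 1, t = 0 − 1·1 = -1  (check: 258·1 + 139·(-1) = 119)
  q = 1: r = 20, s = 0 − 1·1 = -1, t = 1 − 1·(-1) = 2  (check: 258·(-1) + 139·2 = 20)
  q = 5: r = 19, s = 1 − 5·(-1) = 6, t = -1 − 5·2 = -11  (check: 258·6 + 139·(-11) = 19)
  q = 1: r = 1, s = -1 − 1·6 = -7, t = 2 − 1·(-11) = 13  (check: 258·(-7) + 139·13 = 1)
The row with r = 1 (the gcd) gives the Bezout coefficients s = -7, t = 13.
Result: 258 · (-7) + 139 · (13) = 1.

gcd(258, 139) = 1; s = -7, t = 13 (check: 258·(-7) + 139·13 = 1).


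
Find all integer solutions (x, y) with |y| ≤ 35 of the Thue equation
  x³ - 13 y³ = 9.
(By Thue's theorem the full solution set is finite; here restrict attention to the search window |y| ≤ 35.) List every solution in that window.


The equation is x³ - 13y³ = 9. For fixed y, x³ = 13·y³ + 9, so a solution requires the RHS to be a perfect cube.
Strategy: iterate y from -35 to 35, compute RHS = 13·y³ + 9, and check whether it is a (positive or negative) perfect cube.
Check small values of y:
  y = 0: RHS = 9 is not a perfect cube.
  y = 1: RHS = 22 is not a perfect cube.
  y = -1: RHS = -4 is not a perfect cube.
  y = 2: RHS = 113 is not a perfect cube.
  y = -2: RHS = -95 is not a perfect cube.
  y = 3: RHS = 360 is not a perfect cube.
  y = -3: RHS = -342 is not a perfect cube.
Continuing the search up to |y| = 35 finds no solutions either.
No (x, y) in the scanned range satisfies the equation.

No integer solutions with |y| ≤ 35.


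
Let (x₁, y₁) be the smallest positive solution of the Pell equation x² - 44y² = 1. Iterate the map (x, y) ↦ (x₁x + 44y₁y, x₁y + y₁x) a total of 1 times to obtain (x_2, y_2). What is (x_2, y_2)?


Step 1: Find the fundamental solution (x₁, y₁) of x² - 44y² = 1.
  Expand √44 as a continued fraction. a₀ = ⌊√44⌋ = 6; iterate m_{k+1} = d_k·a_k − m_k, d_{k+1} = (44 − m_{k+1}²)/d_k, a_{k+1} = ⌊(a₀ + m_{k+1})/d_{k+1}⌋ (starting m₀ = 0, d₀ = 1), with convergents p_k = a_k·p_{k-1} + p_{k-2}, q_k = a_k·q_{k-1} + q_{k-2} (p₋₁ = 1, q₋₁ = 0):
  k = 0: a₀ = 6; p₀/q₀ = 6/1; p₀² − 44·q₀² = 36 − 44 = -8.
  k = 1: m = 6, d = 8, a = ⌊(6 + 6)/8⌋ = 1; p/q = (1·6 + 1)/(1·1 + 0) = 7/1; p² − 44·q² = 49 − 44 = 5.
  k = 2: m = 2, d = 5, a = ⌊(6 + 2)/5⌋ = 1; p/q = (1·7 + 6)/(1·1 + 1) = 13/2; p² − 44·q² = 169 − 176 = -7.
  k = 3: m = 3, d = 7, a = ⌊(6 + 3)/7⌋ = 1; p/q = (1·13 + 7)/(1·2 + 1) = 20/3; p² − 44·q² = 400 − 396 = 4.
  k = 4: m = 4, d = 4, a = ⌊(6 + 4)/4⌋ = 2; p/q = (2·20 + 13)/(2·3 + 2) = 53/8; p² − 44·q² = 2809 − 2816 = -7.
  k = 5: m = 4, d = 7, a = ⌊(6 + 4)/7⌋ = 1; p/q = (1·53 + 20)/(1·8 + 3) = 73/11; p² − 44·q² = 5329 − 5324 = 5.
  k = 6: m = 3, d = 5, a = ⌊(6 + 3)/5⌋ = 1; p/q = (1·73 + 53)/(1·11 + 8) = 126/19; p² − 44·q² = 15876 − 15884 = -8.
  k = 7: m = 2, d = 8, a = ⌊(6 + 2)/8⌋ = 1; p/q = (1·126 + 73)/(1·19 + 11) = 199/30; p² − 44·q² = 39601 − 39600 = 1.
  The first convergent with p² − 44·q² = 1 gives the fundamental solution (x₁, y₁) = (199, 30).
Step 2: Apply the recurrence (x_{n+1}, y_{n+1}) = (x₁x_n + 44y₁y_n, x₁y_n + y₁x_n) repeatedly.
  From (x_1, y_1) = (199, 30): x_2 = 199·199 + 44·30·30 = 79201; y_2 = 199·30 + 30·199 = 11940.
Step 3: Verify x_2² - 44·y_2² = 6272798401 - 6272798400 = 1 (should be 1). ✓

(x_1, y_1) = (199, 30); (x_2, y_2) = (79201, 11940).


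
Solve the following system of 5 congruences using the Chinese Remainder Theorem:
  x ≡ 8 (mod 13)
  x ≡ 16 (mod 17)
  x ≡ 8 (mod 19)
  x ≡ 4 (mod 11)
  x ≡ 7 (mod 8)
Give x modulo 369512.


Product of moduli M = 13 · 17 · 19 · 11 · 8 = 369512.
Merge one congruence at a time:
  Start: x ≡ 8 (mod 13).
  Combine with x ≡ 16 (mod 17); new modulus lcm = 221.
    Write x = 8 + 13·t and substitute into x ≡ 16 (mod 17): 13·t ≡ 16 − 8 = 8 (mod 17).
    The inverse of 13 mod 17 is 4 (since 13·4 = 52 = 3·17 + 1), so t ≡ 4·8 = 32 ≡ 15 (mod 17).
    Then x = 8 + 13·15 = 203, valid modulo lcm(13, 17) = 221: x ≡ 203 (mod 221).
  Combine with x ≡ 8 (mod 19); new modulus lcm = 4199.
    Write x = 203 + 221·t and substitute into x ≡ 8 (mod 19): 221·t ≡ 8 − 203 = -195 (mod 19).
    Reduce coefficients mod 19: 12·t ≡ 14 (mod 19).
    The inverse of 12 mod 19 is 8 (since 12·8 = 96 = 5·19 + 1), so t ≡ 8·14 = 112 ≡ 17 (mod 19).
    Then x = 203 + 221·17 = 3960, valid modulo lcm(221, 19) = 4199: x ≡ 3960 (mod 4199).
  Combine with x ≡ 4 (mod 11); new modulus lcm = 46189.
    Write x = 3960 + 4199·t and substitute into x ≡ 4 (mod 11): 4199·t ≡ 4 − 3960 = -3956 (mod 11).
    Reduce coefficients mod 11: 8·t ≡ 4 (mod 11).
    The inverse of 8 mod 11 is 7 (since 8·7 = 56 = 5·11 + 1), so t ≡ 7·4 = 28 ≡ 6 (mod 11).
    Then x = 3960 + 4199·6 = 29154, valid modulo lcm(4199, 11) = 46189: x ≡ 29154 (mod 46189).
  Combine with x ≡ 7 (mod 8); new modulus lcm = 369512.
    Write x = 29154 + 46189·t and substitute into x ≡ 7 (mod 8): 46189·t ≡ 7 − 29154 = -29147 (mod 8).
    Reduce coefficients mod 8: 5·t ≡ 5 (mod 8).
    The inverse of 5 mod 8 is 5 (since 5·5 = 25 = 3·8 + 1), so t ≡ 5·5 = 25 ≡ 1 (mod 8).
    Then x = 29154 + 46189·1 = 75343, valid modulo lcm(46189, 8) = 369512: x ≡ 75343 (mod 369512).
Verify against each original: 75343 mod 13 = 8, 75343 mod 17 = 16, 75343 mod 19 = 8, 75343 mod 11 = 4, 75343 mod 8 = 7.

x ≡ 75343 (mod 369512).


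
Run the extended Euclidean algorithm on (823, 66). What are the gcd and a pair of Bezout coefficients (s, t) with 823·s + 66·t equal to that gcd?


Euclidean algorithm on (823, 66) — divide until remainder is 0:
  823 = 12 · 66 + 31
  66 = 2 · 31 + 4
  31 = 7 · 4 + 3
  4 = 1 · 3 + 1
  3 = 3 · 1 + 0
gcd(823, 66) = 1.
Track Bezout coefficients alongside the remainders: start with r₀ = 823 = a·1 + b·0 (s = 1, t = 0) and r₁ = 66 = a·0 + b·1 (s = 0, t = 1); each new remainder r_{k+1} = r_{k-1} − q_k·r_k inherits s_{k+1} = s_{k-1} − q_k·s_k, t_{k+1} = t_{k-1} − q_k·t_k, so r_k = a·s_k + b·t_k at every step:
  q = 12: r = 31, s = 1 − 12·0 = 1, t = 0 − 12·1 = -12  (check: 823·1 + 66·(-12) = 31)
  q = 2: r = 4, s = 0 − 2·1 = -2, t = 1 − 2·(-12) = 25  (check: 823·(-2) + 66·25 = 4)
  q = 7: r = 3, s = 1 − 7·(-2) = 15, t = -12 − 7·25 = -187  (check: 823·15 + 66·(-187) = 3)
  q = 1: r = 1, s = -2 − 1·15 = -17, t = 25 − 1·(-187) = 212  (check: 823·(-17) + 66·212 = 1)
The row with r = 1 (the gcd) gives the Bezout coefficients s = -17, t = 212.
Result: 823 · (-17) + 66 · (212) = 1.

gcd(823, 66) = 1; s = -17, t = 212 (check: 823·(-17) + 66·212 = 1).


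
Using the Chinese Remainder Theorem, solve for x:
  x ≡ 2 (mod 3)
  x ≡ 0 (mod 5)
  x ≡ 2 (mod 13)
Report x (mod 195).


Moduli 3, 5, 13 are pairwise coprime; by CRT there is a unique solution modulo M = 3 · 5 · 13 = 195.
Solve pairwise, accumulating the modulus:
  Start with x ≡ 2 (mod 3).
  Combine with x ≡ 0 (mod 5): since gcd(3, 5) = 1, we get a unique residue mod 15.
    Write x = 2 + 3·t and substitute into x ≡ 0 (mod 5): 3·t ≡ 0 − 2 = -2 (mod 5).
    Reduce coefficients mod 5: 3·t ≡ 3 (mod 5).
    The inverse of 3 mod 5 is 2 (since 3·2 = 6 = 1·5 + 1), so t ≡ 2·3 = 6 ≡ 1 (mod 5).
    Then x = 2 + 3·1 = 5, valid modulo lcm(3, 5) = 15: x ≡ 5 (mod 15).
  Combine with x ≡ 2 (mod 13): since gcd(15, 13) = 1, we get a unique residue mod 195.
    Write x = 5 + 15·t and substitute into x ≡ 2 (mod 13): 15·t ≡ 2 − 5 = -3 (mod 13).
    Reduce coefficients mod 13: 2·t ≡ 10 (mod 13).
    The inverse of 2 mod 13 is 7 (since 2·7 = 14 = 1·13 + 1), so t ≡ 7·10 = 70 ≡ 5 (mod 13).
    Then x = 5 + 15·5 = 80, valid modulo lcm(15, 13) = 195: x ≡ 80 (mod 195).
Verify: 80 mod 3 = 2 ✓, 80 mod 5 = 0 ✓, 80 mod 13 = 2 ✓.

x ≡ 80 (mod 195).


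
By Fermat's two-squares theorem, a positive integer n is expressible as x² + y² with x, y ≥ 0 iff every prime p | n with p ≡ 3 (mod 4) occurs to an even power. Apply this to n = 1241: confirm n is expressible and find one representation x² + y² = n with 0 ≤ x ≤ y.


Step 1: Factor n = 1241 = 17 · 73.
Step 2: Check the mod-4 condition on each prime factor: 17 ≡ 1 (mod 4), exponent 1; 73 ≡ 1 (mod 4), exponent 1.
All primes ≡ 3 (mod 4) appear to even exponent (or don't appear), so by the two-squares theorem n IS expressible as a sum of two squares.
Step 3: Build a representation. Here n = 17 · 73 is a product of primes ≡ 1 (mod 4). Each prime p ≡ 1 (mod 4) is itself a sum of two squares; find a² by testing p − a² for a perfect square:
  17: 17 − 1² = 16 = 4² ⇒ 17 = 1² + 4².
  73: 73 − 1² = 72, 73 − 2² = 69, 73 − 3² = 64 = 8² ⇒ 73 = 3² + 8².
  Combine using the Brahmagupta–Fibonacci identity (a² + b²)(c² + d²) = (ac − bd)² + (ad + bc)² = (ac + bd)² + (ad − bc)²:
  17 · 73 = 1241: from (1² + 4²)(3² + 8²), take (1·3 − 4·8, 1·8 + 4·3) = (3 − 32, 8 + 12) = (-29, 20); dropping signs (only squares matter) gives (29, 20); check 29² + 20² = 841 + 400 = 1241 ✓.
Step 4: Order so x ≤ y and verify: 20² + 29² = 400 + 841 = 1241 = n. ✓

n = 1241 = 20² + 29² (one valid representation with x ≤ y).


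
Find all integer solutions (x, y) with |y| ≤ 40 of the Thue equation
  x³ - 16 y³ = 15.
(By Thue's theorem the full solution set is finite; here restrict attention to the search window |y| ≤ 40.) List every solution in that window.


The equation is x³ - 16y³ = 15. For fixed y, x³ = 16·y³ + 15, so a solution requires the RHS to be a perfect cube.
Strategy: iterate y from -40 to 40, compute RHS = 16·y³ + 15, and check whether it is a (positive or negative) perfect cube.
Check small values of y:
  y = 0: RHS = 15 is not a perfect cube.
  y = 1: RHS = 31 is not a perfect cube.
  y = -1: RHS = -1 = (-1)³ ⇒ x = -1 works.
  y = 2: RHS = 143 is not a perfect cube.
  y = -2: RHS = -113 is not a perfect cube.
  y = 3: RHS = 447 is not a perfect cube.
  y = -3: RHS = -417 is not a perfect cube.
Continuing the search up to |y| = 40 finds no further solutions beyond those listed.
Collected solutions: (-1, -1).

Solutions (with |y| ≤ 40): (-1, -1).


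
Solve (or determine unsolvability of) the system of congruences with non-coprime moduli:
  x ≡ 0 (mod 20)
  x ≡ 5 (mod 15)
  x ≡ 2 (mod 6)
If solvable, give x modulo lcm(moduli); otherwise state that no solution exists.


Moduli 20, 15, 6 are not pairwise coprime, so CRT works modulo lcm(m_i) when all pairwise compatibility conditions hold.
Pairwise compatibility: gcd(m_i, m_j) must divide a_i - a_j for every pair.
Merge one congruence at a time:
  Start: x ≡ 0 (mod 20).
  Combine with x ≡ 5 (mod 15): gcd(20, 15) = 5; 5 - 0 = 5, which IS divisible by 5, so compatible.
    Write x = 0 + 20·t and substitute into x ≡ 5 (mod 15): 20·t ≡ 5 − 0 = 5 (mod 15).
    Divide the congruence (and modulus) by g = 5: 4·t ≡ 1 (mod 3).
    Reduce coefficients mod 3: 1·t ≡ 1 (mod 3).
    So t ≡ 1 (mod 3).
    Then x = 0 + 20·1 = 20, valid modulo lcm(20, 15) = 60: x ≡ 20 (mod 60).
  Combine with x ≡ 2 (mod 6): gcd(60, 6) = 6; 2 - 20 = -18, which IS divisible by 6, so compatible.
    Write x = 20 + 60·t and substitute into x ≡ 2 (mod 6): 60·t ≡ 2 − 20 = -18 (mod 6).
    Divide the congruence (and modulus) by g = 6: 10·t ≡ -3 (mod 1).
    Modulo 1 every t works; take t = 0.
    Then x = 20 + 60·0 = 20, valid modulo lcm(60, 6) = 60: x ≡ 20 (mod 60).
Verify: 20 mod 20 = 0, 20 mod 15 = 5, 20 mod 6 = 2.

x ≡ 20 (mod 60).


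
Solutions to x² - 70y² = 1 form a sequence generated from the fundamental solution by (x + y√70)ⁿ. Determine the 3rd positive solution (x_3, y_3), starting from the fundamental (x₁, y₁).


Step 1: Find the fundamental solution (x₁, y₁) of x² - 70y² = 1.
  Expand √70 as a continued fraction. a₀ = ⌊√70⌋ = 8; iterate m_{k+1} = d_k·a_k − m_k, d_{k+1} = (70 − m_{k+1}²)/d_k, a_{k+1} = ⌊(a₀ + m_{k+1})/d_{k+1}⌋ (starting m₀ = 0, d₀ = 1), with convergents p_k = a_k·p_{k-1} + p_{k-2}, q_k = a_k·q_{k-1} + q_{k-2} (p₋₁ = 1, q₋₁ = 0):
  k = 0: a₀ = 8; p₀/q₀ = 8/1; p₀² − 70·q₀² = 64 − 70 = -6.
  k = 1: m = 8, d = 6, a = ⌊(8 + 8)/6⌋ = 2; p/q = (2·8 + 1)/(2·1 + 0) = 17/2; p² − 70·q² = 289 − 280 = 9.
  k = 2: m = 4, d = 9, a = ⌊(8 + 4)/9⌋ = 1; p/q = (1·17 + 8)/(1·2 + 1) = 25/3; p² − 70·q² = 625 − 630 = -5.
  k = 3: m = 5, d = 5, a = ⌊(8 + 5)/5⌋ = 2; p/q = (2·25 + 17)/(2·3 + 2) = 67/8; p² − 70·q² = 4489 − 4480 = 9.
  k = 4: m = 5, d = 9, a = ⌊(8 + 5)/9⌋ = 1; p/q = (1·67 + 25)/(1·8 + 3) = 92/11; p² − 70·q² = 8464 − 8470 = -6.
  k = 5: m = 4, d = 6, a = ⌊(8 + 4)/6⌋ = 2; p/q = (2·92 + 67)/(2·11 + 8) = 251/30; p² − 70·q² = 63001 − 63000 = 1.
  The first convergent with p² − 70·q² = 1 gives the fundamental solution (x₁, y₁) = (251, 30).
Step 2: Apply the recurrence (x_{n+1}, y_{n+1}) = (x₁x_n + 70y₁y_n, x₁y_n + y₁x_n) repeatedly.
  From (x_1, y_1) = (251, 30): x_2 = 251·251 + 70·30·30 = 126001; y_2 = 251·30 + 30·251 = 15060.
  From (x_2, y_2) = (126001, 15060): x_3 = 251·126001 + 70·30·15060 = 63252251; y_3 = 251·15060 + 30·126001 = 7560090.
Step 3: Verify x_3² - 70·y_3² = 4000847256567001 - 4000847256567000 = 1 (should be 1). ✓

(x_1, y_1) = (251, 30); (x_3, y_3) = (63252251, 7560090).
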